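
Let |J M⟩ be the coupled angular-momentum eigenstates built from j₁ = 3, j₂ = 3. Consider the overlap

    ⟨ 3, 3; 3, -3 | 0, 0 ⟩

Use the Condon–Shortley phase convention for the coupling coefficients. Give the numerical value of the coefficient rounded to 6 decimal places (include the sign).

triangle: 6!*0!*0!/7! = 720/5040
(j±m)!: 6!*0!*0!*6!*0!*0! = 518400
prefactor² = (2J+1)*Δ*N² = 518400/7
  k=0: +1/(0!*6!*0!*0!*0!*0!) = 1/720
Σ = 1/720  ⇒  CG² = 518400/7*(1/720)² = 1/7
CG = +√(1/7) = +0.377964

+0.377964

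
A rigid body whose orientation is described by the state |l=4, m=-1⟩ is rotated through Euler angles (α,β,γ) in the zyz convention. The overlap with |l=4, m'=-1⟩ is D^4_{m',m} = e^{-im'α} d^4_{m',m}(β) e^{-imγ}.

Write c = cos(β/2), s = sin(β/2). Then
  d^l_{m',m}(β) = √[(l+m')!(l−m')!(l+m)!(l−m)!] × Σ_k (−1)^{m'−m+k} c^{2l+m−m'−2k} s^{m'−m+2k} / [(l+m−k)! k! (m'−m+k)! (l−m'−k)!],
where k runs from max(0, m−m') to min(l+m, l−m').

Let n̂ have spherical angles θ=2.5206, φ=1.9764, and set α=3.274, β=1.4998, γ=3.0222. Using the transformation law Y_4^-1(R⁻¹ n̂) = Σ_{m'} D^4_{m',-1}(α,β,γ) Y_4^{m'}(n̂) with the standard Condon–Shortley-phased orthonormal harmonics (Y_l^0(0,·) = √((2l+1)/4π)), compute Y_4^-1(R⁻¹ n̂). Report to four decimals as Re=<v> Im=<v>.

Need the full column D^4_{m',-1} for m'=−4..4 at α=3.2740, β=1.4998, γ=3.0222.
cos(β/2)=0.731757, sin(β/2)=0.681566
d^4_{-4,-1}: single k=3 term ⇒ +0.497109;  D = -0.455862-0.198260i
d^4_{-3,-1}: k∈[2..3] ⇒ +0.566092 -0.818497 = -0.252405;  D = -0.242726-0.069227i
d^4_{-2,-1}: k∈[1..3] ⇒ +0.324872 -1.409171 +0.814993 = -0.269306;  D = +0.266463+0.039025i
d^4_{-1,-1}: k∈[0..3] ⇒ +0.082212 -1.069813 +1.856177 -0.536759 = +0.331817;  D = +0.331789+0.004318i
d^4_{0,-1}: k∈[0..3] ⇒ -0.342445 +1.782476 -1.546341 +0.223581 = +0.117271;  D = -0.116437+0.013968i
d^4_{1,-1}: k∈[0..3] ⇒ +0.713209 -1.856177 +0.805139 -0.046565 = -0.384394;  D = -0.372273+0.095771i
d^4_{2,-1}: k∈[0..2] ⇒ -0.939447 +1.222490 -0.212108 = +0.070935;  D = -0.065763+0.026588i
d^4_{3,-1}: k∈[0..1] ⇒ +0.818497 -0.426040 = +0.392458;  D = +0.341240-0.193850i
d^4_{4,-1}: single k=0 term ⇒ -0.431254;  D = +0.343569-0.260653i
Y_4^{m'}(θ=2.5206,φ=1.9764) and Σ D·Y over m':
  (-0.4559-0.1983i)·(-0.0026-0.0507i)  (-0.2427-0.0692i)·(-0.1881-0.0695i)  (+0.2665+0.0390i)·(-0.2831+0.2981i)  (+0.3318+0.0043i)·(+0.1440+0.3353i)  (-0.1164+0.0140i)·(-0.1619+0.0000i)  (-0.3723+0.0958i)·(-0.1440+0.3353i)  (-0.0658+0.0266i)·(-0.2831-0.2981i)  (+0.3412-0.1939i)·(+0.1881-0.0695i)  (+0.3436-0.2607i)·(-0.0026+0.0507i)
Y_4^-1(R⁻¹ n̂) = +0.121149+0.062863i

Re=0.1211 Im=0.0629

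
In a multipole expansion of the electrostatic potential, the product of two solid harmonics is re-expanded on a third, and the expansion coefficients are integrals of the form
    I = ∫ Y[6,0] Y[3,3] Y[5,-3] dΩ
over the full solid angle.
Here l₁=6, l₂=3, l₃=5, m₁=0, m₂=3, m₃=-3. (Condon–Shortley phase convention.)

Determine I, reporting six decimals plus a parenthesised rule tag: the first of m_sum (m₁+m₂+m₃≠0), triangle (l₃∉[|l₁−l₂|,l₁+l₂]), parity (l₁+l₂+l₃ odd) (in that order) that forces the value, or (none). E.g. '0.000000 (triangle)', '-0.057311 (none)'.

m-sum 0 ✓  L=14 even ✓  3≤5≤9 ✓
Π(2lᵢ+1) = 13×7×11 = 1001
triangle coeff Δ(6,3,5) = 1/675675
Σ_t [1,3]: t=1:−1/8640 t=2:+1/2304 t=3:−1/8640 = 7/34560
(3j)²=7/429 [(6 3 5; 0 0 0)], sign=-1
Σ_t [4,4]: t=4:+1/69120 = 1/69120
(3j)²=4/429 [(6 3 5; 0 3 -3)], sign=+1
⇒ 4πI² = 196/1287
I = (-1)√(196/1287/(4π)) = -0.11008644
No selection rule forces the value: the integral is nonzero (none).

-0.110086 (none)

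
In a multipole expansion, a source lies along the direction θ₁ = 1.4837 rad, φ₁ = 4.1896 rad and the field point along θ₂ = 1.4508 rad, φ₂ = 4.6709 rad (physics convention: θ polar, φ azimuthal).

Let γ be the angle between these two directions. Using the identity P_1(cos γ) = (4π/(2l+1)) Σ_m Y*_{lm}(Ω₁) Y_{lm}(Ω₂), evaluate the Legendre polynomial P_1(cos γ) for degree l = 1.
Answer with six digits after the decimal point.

Term-by-term m-sum for l=1 (normalisation 4π/3 = 4.188790):
  term(m=-1) = +0.104646-0.054653i   from Y*(Ω₁)=-0.171851-0.298212i, Y(Ω₂)=-0.014227+0.342715i
  term(m=+0) = +0.002486+0.000000i   from Y*(Ω₁)=+0.042502-0.000000i, Y(Ω₂)=+0.058490+0.000000i
  term(m=+1) = +0.104646+0.054653i   from Y*(Ω₁)=+0.171851-0.298212i, Y(Ω₂)=+0.014227+0.342715i
Σ over m = +0.211779+0.000000i; ×(4π/3) → +0.887097+0.000000i. Real part: 0.887097

0.887097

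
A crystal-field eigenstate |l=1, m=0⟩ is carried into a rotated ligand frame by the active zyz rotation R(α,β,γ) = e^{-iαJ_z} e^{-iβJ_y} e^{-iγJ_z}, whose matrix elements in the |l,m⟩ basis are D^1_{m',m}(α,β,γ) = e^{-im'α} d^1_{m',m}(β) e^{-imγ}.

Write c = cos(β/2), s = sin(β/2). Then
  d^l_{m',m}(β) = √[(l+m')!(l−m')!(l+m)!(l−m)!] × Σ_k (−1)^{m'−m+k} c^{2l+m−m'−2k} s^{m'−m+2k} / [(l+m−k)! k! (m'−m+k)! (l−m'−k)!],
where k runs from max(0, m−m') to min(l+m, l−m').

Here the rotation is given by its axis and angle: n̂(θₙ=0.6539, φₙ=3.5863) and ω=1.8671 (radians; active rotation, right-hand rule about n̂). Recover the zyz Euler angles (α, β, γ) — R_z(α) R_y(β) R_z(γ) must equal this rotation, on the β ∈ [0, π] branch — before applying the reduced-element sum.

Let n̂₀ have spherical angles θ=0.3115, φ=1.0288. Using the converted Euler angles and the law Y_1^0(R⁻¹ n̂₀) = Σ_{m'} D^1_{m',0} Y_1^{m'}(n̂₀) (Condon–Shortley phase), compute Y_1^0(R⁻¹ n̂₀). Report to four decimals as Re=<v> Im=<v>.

Re=0.2129 Im=0.0000

Axis–angle → zyz. n̂ = (sinθₙcosφₙ, sinθₙsinφₙ, cosθₙ) = (-0.549123, -0.261681, +0.793718), ω = 1.8671.
R = I cosω + sinω [n̂]ₓ + (1−cosω) n̂n̂ᵀ gives
  R = [+0.097593, -0.573477, -0.813388; +0.944781, -0.203516, +0.256846; -0.312833, -0.793540, +0.521949]
β = atan2(√(R₁₃²+R₂₃²), R₃₃) = 1.021662; α = atan2(R₂₃, R₁₃) mod 2π = 2.835728; γ = atan2(R₃₂, −R₃₁) mod 2π = 5.087906
Need the full column D^1_{m',0} for m'=−1..1 at α=2.8357, β=1.0217, γ=5.0879.
cos(β/2)=0.872338, sin(β/2)=0.488903
d^1_{-1,0}: single k=1 term ⇒ +0.603146;  D = -0.575152+0.181618i
d^1_{0,0}: k∈[0..1] ⇒ +0.760974 -0.239026 = +0.521949;  D = +0.521949+0.000000i
d^1_{1,0}: single k=0 term ⇒ -0.603146;  D = +0.575152+0.181618i
Y_1^{m'}(θ=0.3115,φ=1.0288) and Σ D·Y over m':
  (-0.5752+0.1816i)·(+0.0546-0.0907i)  (+0.5219+0.0000i)·(+0.4651+0.0000i)  (+0.5752+0.1816i)·(-0.0546-0.0907i)
Y_1^0(R⁻¹ n̂) = +0.212870+0.000000i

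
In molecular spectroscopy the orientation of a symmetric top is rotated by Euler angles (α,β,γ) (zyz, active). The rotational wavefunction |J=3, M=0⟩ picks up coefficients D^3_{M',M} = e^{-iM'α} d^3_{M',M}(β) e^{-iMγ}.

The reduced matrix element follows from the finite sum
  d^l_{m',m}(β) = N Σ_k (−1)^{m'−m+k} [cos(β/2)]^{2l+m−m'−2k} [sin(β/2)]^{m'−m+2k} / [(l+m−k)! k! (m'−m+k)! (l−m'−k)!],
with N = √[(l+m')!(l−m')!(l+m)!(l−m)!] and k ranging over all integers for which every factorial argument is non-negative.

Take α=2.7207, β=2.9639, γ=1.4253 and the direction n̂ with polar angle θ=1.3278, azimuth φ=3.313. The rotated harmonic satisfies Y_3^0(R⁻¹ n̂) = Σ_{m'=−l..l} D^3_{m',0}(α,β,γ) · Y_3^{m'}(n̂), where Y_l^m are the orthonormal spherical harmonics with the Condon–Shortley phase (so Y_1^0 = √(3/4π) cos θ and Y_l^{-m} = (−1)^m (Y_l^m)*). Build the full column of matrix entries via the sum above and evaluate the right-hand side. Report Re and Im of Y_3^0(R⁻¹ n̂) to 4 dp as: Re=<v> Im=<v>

Re=0.1042 Im=0.0000

Need the full column D^3_{m',0} for m'=−3..3 at α=2.7207, β=2.9639, γ=1.4253.
cos(β/2)=0.088729, sin(β/2)=0.996056
d^3_{-3,0}: single k=3 term ⇒ +0.003087;  D = -0.000936+0.002942i
d^3_{-2,0}: k∈[2..3] ⇒ +0.000337 -0.042445 = -0.042109;  D = -0.028050+0.031406i
d^3_{-1,0}: k∈[1..3] ⇒ +0.000019 -0.007174 +0.301354 = +0.294199;  D = -0.268522+0.120202i
d^3_{0,0}: k∈[0..3] ⇒ +0.000000 -0.000553 +0.069745 -0.976567 = -0.907375;  D = -0.907375+0.000000i
d^3_{1,0}: k∈[0..2] ⇒ -0.000019 +0.007174 -0.301354 = -0.294199;  D = +0.268522+0.120202i
d^3_{2,0}: k∈[0..1] ⇒ +0.000337 -0.042445 = -0.042109;  D = -0.028050-0.031406i
d^3_{3,0}: single k=0 term ⇒ -0.003087;  D = +0.000936+0.002942i
Y_3^{m'}(θ=1.3278,φ=3.313) and Σ D·Y over m':
  (-0.0009+0.0029i)·(-0.3322+0.1877i)  (-0.0280+0.0314i)·(+0.2182-0.0779i)  (-0.2685+0.1202i)·(+0.2196-0.0380i)  (-0.9074+0.0000i)·(-0.2434+0.0000i)  (+0.2685+0.1202i)·(-0.2196-0.0380i)  (-0.0280-0.0314i)·(+0.2182+0.0779i)  (+0.0009+0.0029i)·(+0.3322+0.1877i)
Y_3^0(R⁻¹ n̂) = +0.104202+0.000000i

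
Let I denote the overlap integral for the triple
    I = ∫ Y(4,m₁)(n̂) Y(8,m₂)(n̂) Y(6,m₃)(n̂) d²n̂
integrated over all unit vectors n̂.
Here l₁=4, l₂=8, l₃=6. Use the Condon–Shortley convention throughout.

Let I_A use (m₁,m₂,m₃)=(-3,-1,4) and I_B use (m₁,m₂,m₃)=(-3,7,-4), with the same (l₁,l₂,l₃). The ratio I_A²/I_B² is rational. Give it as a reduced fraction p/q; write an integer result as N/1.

3125/7007

l's match ⇒ only the (l;m) 3-j factors differ between A and B.
A: triangle coeff Δ(4,8,6) = 1/23279256; Σ_t [5,6]: t=5:−1/19353600 t=6:+1/261273600 = -1/20901888; (3j)²=21875/3325608 [(4 8 6; -3 -1 4)], sign=-1
B: triangle coeff Δ(4,8,6) = 1/23279256; Σ_t [5,6]: t=5:−1/870912000 t=6:+1/261273600 = 1/373248000; (3j)²=343/23256 [(4 8 6; -3 7 -4)], sign=+1
I_A²/I_B² = (21875/3325608)/(343/23256) = 3125/7007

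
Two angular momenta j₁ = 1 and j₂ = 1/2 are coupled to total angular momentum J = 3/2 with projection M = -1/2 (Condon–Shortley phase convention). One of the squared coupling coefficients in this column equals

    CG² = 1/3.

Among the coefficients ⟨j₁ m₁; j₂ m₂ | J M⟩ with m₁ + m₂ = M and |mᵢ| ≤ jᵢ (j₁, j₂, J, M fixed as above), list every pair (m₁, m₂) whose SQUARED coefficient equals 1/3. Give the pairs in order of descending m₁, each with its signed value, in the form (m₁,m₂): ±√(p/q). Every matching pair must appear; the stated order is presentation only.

Admissible pairs with m₁+m₂ = M = -1/2: (-1,1/2), (0,-1/2)
  (m₁,m₂)=(0,-1/2): CG² = 2/3, CG = +√(2/3)
  (m₁,m₂)=(-1,1/2): CG² = 1/3, CG = +√(1/3)   ← matches the target
Pairs with CG² = 1/3: (-1,1/2): +√(1/3)

(-1,1/2): +√(1/3)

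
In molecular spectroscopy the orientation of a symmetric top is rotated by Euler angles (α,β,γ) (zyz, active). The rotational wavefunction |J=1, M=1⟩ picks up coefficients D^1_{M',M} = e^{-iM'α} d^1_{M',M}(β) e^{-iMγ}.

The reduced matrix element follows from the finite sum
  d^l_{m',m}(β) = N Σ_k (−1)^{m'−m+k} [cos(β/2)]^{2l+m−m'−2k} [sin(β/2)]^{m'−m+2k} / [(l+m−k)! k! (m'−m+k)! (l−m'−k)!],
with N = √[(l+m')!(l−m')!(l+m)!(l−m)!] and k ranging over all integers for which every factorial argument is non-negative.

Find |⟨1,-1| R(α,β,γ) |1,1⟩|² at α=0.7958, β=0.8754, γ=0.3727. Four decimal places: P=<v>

P=0.0323

Split into d^1_{-1,1}(β=0.8754) × two z-phases.
With c≡cos(β/2)=0.905729 and s≡sin(β/2)=0.423857, N=[1·2·2·1]^{1/2}=2.000000
Admissible k: 2..2 (factorial args all ≥0)
  k=2: (−1)^0·2.0000/(2)·0.9057^0·0.4239^2 = +0.179655
d^1_{-1,1}(0.8754) = +0.179655
|D^1_{-1,1}|² = |d^1_{-1,1}(β)|² = (+0.179655)² = 0.032276 (the z-rotation phases have unit modulus)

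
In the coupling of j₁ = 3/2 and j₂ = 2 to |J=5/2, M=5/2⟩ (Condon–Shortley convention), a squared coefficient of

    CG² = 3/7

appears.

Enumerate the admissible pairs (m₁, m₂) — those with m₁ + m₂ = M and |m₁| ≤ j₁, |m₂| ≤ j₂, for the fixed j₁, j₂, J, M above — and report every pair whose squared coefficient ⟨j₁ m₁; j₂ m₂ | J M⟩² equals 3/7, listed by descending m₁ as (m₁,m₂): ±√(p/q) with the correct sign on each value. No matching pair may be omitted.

(3/2,1): +√(3/7)

Admissible pairs with m₁+m₂ = M = 5/2: (1/2,2), (3/2,1)
  (m₁,m₂)=(3/2,1): CG² = 3/7, CG = +√(3/7)   ← matches the target
  (m₁,m₂)=(1/2,2): CG² = 4/7, CG = −√(4/7)
Pairs with CG² = 3/7: (3/2,1): +√(3/7)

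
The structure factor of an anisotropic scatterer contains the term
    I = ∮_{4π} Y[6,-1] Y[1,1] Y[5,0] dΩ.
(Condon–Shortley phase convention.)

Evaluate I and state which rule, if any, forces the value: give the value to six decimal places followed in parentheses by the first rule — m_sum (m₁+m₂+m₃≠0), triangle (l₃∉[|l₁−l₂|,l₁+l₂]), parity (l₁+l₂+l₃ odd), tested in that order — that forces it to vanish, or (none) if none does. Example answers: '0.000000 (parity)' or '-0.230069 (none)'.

Rules hold: Σm=0, L=12 even, 5≤5≤7.
N = 13·3·11 = 429
Δ = 2!·10!·0!/13! = 1/858
Racah Σ t=1..1: t=1:−1/14400 = -1/14400
⇒ 3j(6 1 5; 0 0 0)² = 6/143, sgn +1
Racah Σ t=2..2: t=2:+1/28800 = 1/28800
⇒ 3j(6 1 5; -1 1 0)² = 7/286, sgn -1
4πI² = N·(3j₀)²·(3jₘ)² = 63/143
I = -1·√(0.440559/4π) = -0.18723944
No selection rule forces the value: the integral is nonzero (none).

-0.187239 (none)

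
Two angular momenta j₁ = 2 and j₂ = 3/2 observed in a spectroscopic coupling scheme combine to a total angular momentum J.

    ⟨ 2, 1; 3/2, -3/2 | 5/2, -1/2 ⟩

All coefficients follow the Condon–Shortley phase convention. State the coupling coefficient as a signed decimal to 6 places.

+√(27/70) ≈ +0.621059

j₁+j₂−J=1  J+j₁−j₂=3  J−j₁+j₂=2  j₁+j₂+J+1=7
(j₁±m₁, j₂±m₂, J±M) = (3,1,0,3,2,3)
P² = 216/35
sum k=0..0:
  [0] +1/4 = 1/4
S = 1/4
C² = P²·S² = 27/70 ; C = +0.621059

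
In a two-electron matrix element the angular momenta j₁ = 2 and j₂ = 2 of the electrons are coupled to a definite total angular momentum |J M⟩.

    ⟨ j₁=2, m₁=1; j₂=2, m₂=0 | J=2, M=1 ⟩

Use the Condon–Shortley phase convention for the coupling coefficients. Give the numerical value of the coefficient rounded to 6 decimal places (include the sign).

j₁+j₂−J=2  J+j₁−j₂=2  J−j₁+j₂=2  j₁+j₂+J+1=7
(j₁±m₁, j₂±m₂, J±M) = (3,1,2,2,3,1)
P² = 8/7
sum k=0..1:
  [0] +1/4 = 1/4
  [1] −1/2 = -1/2
S = -1/4
C² = P²·S² = 1/14 ; C = -0.267261

-0.267261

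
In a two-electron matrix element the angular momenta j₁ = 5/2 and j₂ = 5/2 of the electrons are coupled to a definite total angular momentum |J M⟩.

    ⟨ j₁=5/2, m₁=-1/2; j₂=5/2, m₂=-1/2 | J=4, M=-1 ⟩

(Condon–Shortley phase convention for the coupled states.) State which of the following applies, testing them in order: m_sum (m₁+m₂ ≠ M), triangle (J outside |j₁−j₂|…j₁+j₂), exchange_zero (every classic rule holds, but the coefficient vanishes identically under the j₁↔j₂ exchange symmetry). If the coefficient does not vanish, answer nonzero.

exchange_zero

m-sum: m₁+m₂ = -1/2+(-1/2) = -1, M = -1  ✓
triangle: |j₁−j₂| = 0 ≤ J = 4 ≤ j₁+j₂ = 5  ✓
exchange: j₁=j₂ and m₁=m₂, and (−1)^(j₁+j₂−J) = (−1)^1 = −1 forces ⟨j₁m₁;j₂m₂|JM⟩ = −⟨j₂m₂;j₁m₁|JM⟩ = −⟨j₁m₁;j₂m₂|JM⟩ ⇒ the coefficient vanishes identically
Racah sum check: Σ_k collapses to 0 ⇒ CG = 0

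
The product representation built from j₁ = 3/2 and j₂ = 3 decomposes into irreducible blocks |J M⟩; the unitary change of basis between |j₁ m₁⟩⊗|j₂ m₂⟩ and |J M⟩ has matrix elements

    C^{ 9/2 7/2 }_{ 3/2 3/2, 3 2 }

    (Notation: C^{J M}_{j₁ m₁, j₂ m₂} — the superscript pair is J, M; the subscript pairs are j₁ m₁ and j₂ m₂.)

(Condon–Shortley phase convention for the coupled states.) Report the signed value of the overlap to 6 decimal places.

√[10·0!3!6!/10! · 3!0!5!1!8!1!] = √(345600)
  +(−1)^0/∏(0,0,0,5,3,1)! = 1/720  (running 1/720)
⟨..|..⟩ = √(345600)·(1/720) = +0.816497

+√(2/3) = +0.816497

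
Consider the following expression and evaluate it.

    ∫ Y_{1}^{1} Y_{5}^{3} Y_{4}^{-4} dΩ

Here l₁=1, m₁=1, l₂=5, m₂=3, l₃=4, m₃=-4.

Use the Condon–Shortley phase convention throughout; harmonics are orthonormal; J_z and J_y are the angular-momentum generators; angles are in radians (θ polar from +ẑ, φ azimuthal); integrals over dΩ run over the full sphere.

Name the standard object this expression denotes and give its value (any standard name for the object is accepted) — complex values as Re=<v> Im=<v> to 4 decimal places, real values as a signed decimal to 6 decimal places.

This is a Gaunt coefficient — the integral of a triple product of spherical harmonics over the sphere.
Rules hold: Σm=0, L=10 even, 4≤4≤6.
N = 3·11·9 = 297
Δ = 2!·0!·8!/11! = 1/495
Racah Σ t=1..1: t=1:−1/576 = -1/576
⇒ 3j(1 5 4; 0 0 0)² = 5/99, sgn -1
Racah Σ t=0..0: t=0:+1/80640 = 1/80640
⇒ 3j(1 5 4; 1 3 -4)² = 1/495, sgn +1
4πI² = N·(3j₀)²·(3jₘ)² = 1/33
I = -1·√(0.030303/4π) = -0.04910640

Gaunt coefficient, -0.049106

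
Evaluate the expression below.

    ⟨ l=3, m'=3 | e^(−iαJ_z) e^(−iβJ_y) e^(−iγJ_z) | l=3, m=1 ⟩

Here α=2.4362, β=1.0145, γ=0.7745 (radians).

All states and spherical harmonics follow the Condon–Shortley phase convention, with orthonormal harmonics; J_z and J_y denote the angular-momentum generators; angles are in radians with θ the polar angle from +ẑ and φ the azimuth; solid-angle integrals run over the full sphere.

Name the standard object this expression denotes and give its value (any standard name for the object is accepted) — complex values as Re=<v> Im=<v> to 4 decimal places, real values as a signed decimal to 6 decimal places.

Wigner D-matrix element, Re=-0.1212 Im=-0.5196

This is a Wigner D-matrix element — the rotation-matrix element ⟨l m'| R(α,β,γ) |l m⟩ in the angular-momentum basis.
Split into d^3_{3,1}(β=1.0145) × two z-phases.
c=cos(1.014500/2)=0.874084, s=sin(1.014500/2)=0.485775; N=√[720·1·24·2]=185.903201
k∈{0} keeps every argument non-negative
  k=0: (−1)^2·185.9032/(48)·0.8741^4·0.4858^2 = +0.533493
d^3_{3,1}(1.0145) = +0.533493
D = (+0.518744-0.854929i)·(+0.533493)·(+0.714771-0.699359i) = -0.121166-0.519551i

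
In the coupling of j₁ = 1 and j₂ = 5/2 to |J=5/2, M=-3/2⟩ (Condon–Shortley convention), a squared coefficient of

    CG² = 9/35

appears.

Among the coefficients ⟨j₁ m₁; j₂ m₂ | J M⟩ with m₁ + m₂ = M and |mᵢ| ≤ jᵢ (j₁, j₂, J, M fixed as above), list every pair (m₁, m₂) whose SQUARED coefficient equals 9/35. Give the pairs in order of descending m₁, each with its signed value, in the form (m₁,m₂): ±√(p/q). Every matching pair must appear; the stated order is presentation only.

Admissible pairs with m₁+m₂ = M = -3/2: (-1,-1/2), (0,-3/2), (1,-5/2)
  (m₁,m₂)=(1,-5/2): CG² = 2/7, CG = +√(2/7)
  (m₁,m₂)=(0,-3/2): CG² = 9/35, CG = +√(9/35)   ← matches the target
  (m₁,m₂)=(-1,-1/2): CG² = 16/35, CG = −√(16/35)
Pairs with CG² = 9/35: (0,-3/2): +√(9/35)

(0,-3/2): +√(9/35)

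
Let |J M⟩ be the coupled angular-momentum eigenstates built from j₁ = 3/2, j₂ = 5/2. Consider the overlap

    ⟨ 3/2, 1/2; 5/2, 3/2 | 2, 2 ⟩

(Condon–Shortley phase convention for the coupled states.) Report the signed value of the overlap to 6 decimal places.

triangle: 2!×1!×3!/7! = 12/5040
(j±m)!: 2!×1!×4!×1!×4!×0! = 1152
prefactor² = (2J+1)×Δ×N² = 96/7
  k=1: −1/(1!×1!×0!×3!×1!×0!) = -1/6
Σ = -1/6  ⇒  CG² = 96/7×(-1/6)² = 8/21
CG = −√(8/21) = -0.617213

-0.617213  (= −√(8/21))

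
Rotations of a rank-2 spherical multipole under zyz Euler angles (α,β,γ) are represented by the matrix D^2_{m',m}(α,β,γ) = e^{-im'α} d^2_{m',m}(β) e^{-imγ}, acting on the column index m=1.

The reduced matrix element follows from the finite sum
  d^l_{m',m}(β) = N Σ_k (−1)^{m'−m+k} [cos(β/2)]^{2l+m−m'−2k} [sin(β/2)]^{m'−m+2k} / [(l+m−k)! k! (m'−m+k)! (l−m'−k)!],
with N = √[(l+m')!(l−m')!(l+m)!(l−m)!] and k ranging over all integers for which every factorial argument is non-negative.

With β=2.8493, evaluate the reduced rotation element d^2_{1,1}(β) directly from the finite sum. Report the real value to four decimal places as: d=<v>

d=-0.0618

d^2_{1,1}(β=2.8493) via the finite sum:
With c≡cos(β/2)=0.145627 and s≡sin(β/2)=0.989340, N=[6·1·6·1]^{1/2}=6.000000
The bounds max(0,m−m')=0 and min(l+m,l−m')=1 give 2 terms
  k=0: (−1)^0·6.0000/(6)·0.1456^4·0.9893^0 = +0.000450
  k=1: (−1)^1·6.0000/(2)·0.1456^2·0.9893^2 = -0.062272
d^2_{1,1}(2.8493) = +0.000450 -0.062272 = -0.061822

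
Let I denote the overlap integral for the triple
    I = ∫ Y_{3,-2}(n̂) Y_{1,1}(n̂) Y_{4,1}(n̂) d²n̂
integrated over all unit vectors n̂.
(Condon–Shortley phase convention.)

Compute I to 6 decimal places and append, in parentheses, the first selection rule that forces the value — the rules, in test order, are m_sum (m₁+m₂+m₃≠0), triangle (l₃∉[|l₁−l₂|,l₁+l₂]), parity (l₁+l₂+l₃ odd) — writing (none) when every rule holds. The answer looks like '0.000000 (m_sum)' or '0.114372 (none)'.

Rules hold: Σm=0, L=8 even, 2≤4≤4.
N = 7·3·9 = 189
Δ = 0!·6!·2!/9! = 1/252
Racah Σ t=0..0: t=0:+1/36 = 1/36
⇒ 3j(3 1 4; 0 0 0)² = 4/63, sgn +1
Racah Σ t=0..0: t=0:+1/240 = 1/240
⇒ 3j(3 1 4; -2 1 1)² = 1/84, sgn -1
4πI² = N·(3j₀)²·(3jₘ)² = 1/7
I = -1·√(0.142857/4π) = -0.10662181
No selection rule forces the value: the integral is nonzero (none).

-0.106622 (none)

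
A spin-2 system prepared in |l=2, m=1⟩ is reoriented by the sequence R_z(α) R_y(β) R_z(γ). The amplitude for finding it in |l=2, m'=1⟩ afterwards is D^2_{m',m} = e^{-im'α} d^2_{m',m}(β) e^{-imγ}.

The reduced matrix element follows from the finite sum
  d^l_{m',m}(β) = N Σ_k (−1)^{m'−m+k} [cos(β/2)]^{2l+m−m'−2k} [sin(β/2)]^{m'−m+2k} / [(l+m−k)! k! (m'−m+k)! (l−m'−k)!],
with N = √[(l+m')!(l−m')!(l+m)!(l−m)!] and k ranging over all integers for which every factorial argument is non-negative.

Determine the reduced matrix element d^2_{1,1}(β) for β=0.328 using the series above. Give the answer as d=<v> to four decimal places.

d=0.8696

d^2_{1,1}(β=0.3280) via the finite sum:
c=cos(0.328000/2)=0.986582, s=sin(0.328000/2)=0.163266; N=√[6·1·6·1]=6.000000
k∈{0,1} keeps every argument non-negative
  k=0: (−1)^0·6.0000/(6)·0.9866^4·0.1633^0 = +0.947399
  k=1: (−1)^1·6.0000/(2)·0.9866^2·0.1633^2 = -0.077836
d^2_{1,1}(0.3280) = +0.947399 -0.077836 = +0.869563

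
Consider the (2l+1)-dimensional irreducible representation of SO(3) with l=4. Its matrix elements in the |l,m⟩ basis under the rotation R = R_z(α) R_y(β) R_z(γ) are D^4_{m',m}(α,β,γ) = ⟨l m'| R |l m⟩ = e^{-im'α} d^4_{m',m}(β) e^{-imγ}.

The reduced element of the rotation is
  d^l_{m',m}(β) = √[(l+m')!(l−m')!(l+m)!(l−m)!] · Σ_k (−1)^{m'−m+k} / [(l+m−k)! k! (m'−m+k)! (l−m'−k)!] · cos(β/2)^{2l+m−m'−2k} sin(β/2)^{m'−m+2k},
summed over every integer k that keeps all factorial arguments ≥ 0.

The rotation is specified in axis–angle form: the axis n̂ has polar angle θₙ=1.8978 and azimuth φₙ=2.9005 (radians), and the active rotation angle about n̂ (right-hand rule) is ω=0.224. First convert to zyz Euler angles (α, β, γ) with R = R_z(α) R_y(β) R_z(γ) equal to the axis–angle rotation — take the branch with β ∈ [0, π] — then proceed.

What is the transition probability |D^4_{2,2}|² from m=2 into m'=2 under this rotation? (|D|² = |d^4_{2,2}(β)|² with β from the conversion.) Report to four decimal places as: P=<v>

P=0.6853

Axis–angle → zyz. n̂ = (sinθₙcosφₙ, sinθₙsinφₙ, cosθₙ) = (-0.919619, +0.226111, -0.321207), ω = 0.2240.
R = I cosω + sinω [n̂]ₓ + (1−cosω) n̂n̂ᵀ gives
  R = [+0.996145, +0.066155, +0.057606; -0.076545, +0.976294, +0.202462; -0.042847, -0.206091, +0.977594]
β = atan2(√(R₁₃²+R₂₃²), R₃₃) = 0.212084; α = atan2(R₂₃, R₁₃) mod 2π = 1.293593; γ = atan2(R₃₂, −R₃₁) mod 2π = 4.917371
First d^4_{2,2}(β=0.2121), then the phase factors e^{-i(2)α} and e^{-i(2)γ}:
With c≡cos(β/2)=0.994383 and s≡sin(β/2)=0.105843, N=[720·2·720·2]^{1/2}=1440.000000
k∈{0,1,2} keeps every argument non-negative
  k=0: (−1)^0·1440.0000/(1440)·0.9944^8·0.1058^0 = +0.955936
  k=1: (−1)^1·1440.0000/(120)·0.9944^6·0.1058^2 = -0.129966
  k=2: (−1)^2·1440.0000/(96)·0.9944^4·0.1058^4 = +0.001841
d^4_{2,2}(0.2121) = +0.955936 -0.129966 +0.001841 = +0.827810
|D^4_{2,2}|² = |d^4_{2,2}(β)|² = (+0.827810)² = 0.685270 (the z-rotation phases have unit modulus)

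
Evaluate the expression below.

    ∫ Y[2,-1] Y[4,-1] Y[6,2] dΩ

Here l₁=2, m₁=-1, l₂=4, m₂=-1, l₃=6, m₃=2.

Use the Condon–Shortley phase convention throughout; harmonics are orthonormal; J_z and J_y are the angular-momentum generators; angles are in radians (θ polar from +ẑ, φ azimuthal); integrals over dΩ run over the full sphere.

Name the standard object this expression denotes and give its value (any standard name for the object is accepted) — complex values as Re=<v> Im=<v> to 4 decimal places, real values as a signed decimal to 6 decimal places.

Gaunt coefficient, +0.238034

This is a Gaunt coefficient — the integral of a triple product of spherical harmonics over the sphere.
m-sum 0 ✓  L=12 even ✓  2≤6≤6 ✓
Π(2lᵢ+1) = 5×9×13 = 585
triangle coeff Δ(2,4,6) = 1/6435
Σ_t [0,0]: t=0:+1/2304 = 1/2304
(3j)²=5/143 [(2 4 6; 0 0 0)], sign=+1
Σ_t [0,0]: t=0:+1/4320 = 1/4320
(3j)²=224/6435 [(2 4 6; -1 -1 2)], sign=+1
⇒ 4πI² = 1120/1573
I = (+1)√(1120/1573/(4π)) = 0.23803440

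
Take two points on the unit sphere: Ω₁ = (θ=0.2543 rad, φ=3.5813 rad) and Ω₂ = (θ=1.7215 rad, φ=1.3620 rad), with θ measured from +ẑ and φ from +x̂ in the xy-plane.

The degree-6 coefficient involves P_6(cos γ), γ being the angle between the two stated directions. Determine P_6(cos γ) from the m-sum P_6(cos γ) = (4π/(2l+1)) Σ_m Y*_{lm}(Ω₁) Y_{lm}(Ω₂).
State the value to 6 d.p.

Addition theorem: P_6(cos γ) = (4π/13) Σ_m Y*_{lm}(Ω₁) Y_{lm}(Ω₂), m = −6…6:
  term(m=-6) = (0.000040, 0.000038)   from Y*(Ω₁)=(-0.000107, 0.000059), Y(Ω₂)=(-0.141067, -0.428527)
  term(m=-5) = (-0.000039, 0.000385)   from Y*(Ω₁)=(0.000958, -0.001321), Y(Ω₂)=(-0.205145, 0.119322)
  term(m=-4) = (0.002910, -0.001774)   from Y*(Ω₁)=(-0.002485, 0.013061), Y(Ω₂)=(-0.172028, -0.190071)
  term(m=-3) = (0.017744, 0.006979)   from Y*(Ω₁)=(-0.018256, -0.071000), Y(Ω₂)=(-0.152472, 0.210713)
  term(m=-2) = (-0.014196, -0.050548)   from Y*(Ω₁)=(0.172091, 0.207924), Y(Ω₂)=(-0.177812, -0.078893)
  term(m=-1) = (0.094135, -0.124214)   from Y*(Ω₁)=(-0.531327, -0.249948), Y(Ω₂)=(-0.055018, 0.259662)
  term(m=+0) = (-0.076948, 0.000000)   from Y*(Ω₁)=(0.433750, -0.000000), Y(Ω₂)=(-0.177401, 0.000000)
  term(m=+1) = (0.094135, 0.124214)   from Y*(Ω₁)=(0.531327, -0.249948), Y(Ω₂)=(0.055018, 0.259662)
  term(m=+2) = (-0.014196, 0.050548)   from Y*(Ω₁)=(0.172091, -0.207924), Y(Ω₂)=(-0.177812, 0.078893)
  term(m=+3) = (0.017744, -0.006979)   from Y*(Ω₁)=(0.018256, -0.071000), Y(Ω₂)=(0.152472, 0.210713)
  term(m=+4) = (0.002910, 0.001774)   from Y*(Ω₁)=(-0.002485, -0.013061), Y(Ω₂)=(-0.172028, 0.190071)
  term(m=+5) = (-0.000039, -0.000385)   from Y*(Ω₁)=(-0.000958, -0.001321), Y(Ω₂)=(0.205145, 0.119322)
  term(m=+6) = (0.000040, -0.000038)   from Y*(Ω₁)=(-0.000107, -0.000059), Y(Ω₂)=(-0.141067, 0.428527)
Accumulated sum (0.124241, 0.000000); after 4π/(2l+1) scaling, (0.120097, 0.000000) ⇒ P_6 = 0.120097

0.120097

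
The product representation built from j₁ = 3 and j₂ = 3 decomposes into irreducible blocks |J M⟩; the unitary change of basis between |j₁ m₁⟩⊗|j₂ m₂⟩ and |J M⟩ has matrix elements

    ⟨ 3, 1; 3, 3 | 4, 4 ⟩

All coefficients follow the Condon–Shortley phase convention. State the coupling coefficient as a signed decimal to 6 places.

+0.522233

j₁+j₂−J=2  J+j₁−j₂=4  J−j₁+j₂=4  j₁+j₂+J+1=11
(j₁±m₁, j₂±m₂, J±M) = (4,2,6,0,8,0)
P² = 3981312/11
sum k=2..2:
  [2] +1/1152 = 1/1152
S = 1/1152
C² = P²·S² = 3/11 ; C = +0.522233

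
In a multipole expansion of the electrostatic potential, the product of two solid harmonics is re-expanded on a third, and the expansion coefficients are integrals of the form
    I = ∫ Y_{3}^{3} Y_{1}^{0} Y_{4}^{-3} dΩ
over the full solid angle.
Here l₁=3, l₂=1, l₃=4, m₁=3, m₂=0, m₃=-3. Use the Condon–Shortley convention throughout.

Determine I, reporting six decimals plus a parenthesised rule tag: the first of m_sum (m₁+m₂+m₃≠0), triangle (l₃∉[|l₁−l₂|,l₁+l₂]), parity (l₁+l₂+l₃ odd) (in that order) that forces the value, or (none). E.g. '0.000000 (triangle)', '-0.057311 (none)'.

-0.162868 (none)

m-sum 0 ✓  L=8 even ✓  2≤4≤4 ✓
Π(2lᵢ+1) = 7×3×9 = 189
triangle coeff Δ(3,1,4) = 1/252
Σ_t [0,0]: t=0:+1/36 = 1/36
(3j)²=4/63 [(3 1 4; 0 0 0)], sign=+1
Σ_t [0,0]: t=0:+1/720 = 1/720
(3j)²=1/36 [(3 1 4; 3 0 -3)], sign=-1
⇒ 4πI² = 1/3
I = (-1)√(1/3/(4π)) = -0.16286750
No selection rule forces the value: the integral is nonzero (none).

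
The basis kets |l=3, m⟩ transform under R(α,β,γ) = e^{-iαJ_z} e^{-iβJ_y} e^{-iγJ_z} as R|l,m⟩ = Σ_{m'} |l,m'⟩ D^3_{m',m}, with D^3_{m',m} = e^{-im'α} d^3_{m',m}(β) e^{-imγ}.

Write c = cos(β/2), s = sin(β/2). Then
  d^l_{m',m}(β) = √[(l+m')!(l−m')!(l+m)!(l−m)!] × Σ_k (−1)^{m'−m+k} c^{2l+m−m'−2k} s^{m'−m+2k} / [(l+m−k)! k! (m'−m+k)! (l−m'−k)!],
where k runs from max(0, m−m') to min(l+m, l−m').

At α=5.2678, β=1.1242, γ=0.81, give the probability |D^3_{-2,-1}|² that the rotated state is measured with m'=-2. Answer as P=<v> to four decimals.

P=0.0228

D^3_{-2,-1}(5.2678,1.1242,0.8100) = e^{-i·-2·5.2678}·d^3_{-2,-1}(1.1242)·e^{-i·-1·0.8100}. Compute d first:
With c≡cos(β/2)=0.846138 and s≡sin(β/2)=0.532964, N=[1·120·2·24]^{1/2}=75.894664
Admissible k: 1..2 (factorial args all ≥0)
  k=1: (−1)^0·75.8947/(24)·0.8461^5·0.5330^1 = +0.730977
  k=2: (−1)^1·75.8947/(12)·0.8461^3·0.5330^3 = -0.580026
d^3_{-2,-1}(1.1242) = +0.730977 -0.580026 = +0.150951
|D^3_{-2,-1}|² = |d^3_{-2,-1}(β)|² = (+0.150951)² = 0.022786 (the z-rotation phases have unit modulus)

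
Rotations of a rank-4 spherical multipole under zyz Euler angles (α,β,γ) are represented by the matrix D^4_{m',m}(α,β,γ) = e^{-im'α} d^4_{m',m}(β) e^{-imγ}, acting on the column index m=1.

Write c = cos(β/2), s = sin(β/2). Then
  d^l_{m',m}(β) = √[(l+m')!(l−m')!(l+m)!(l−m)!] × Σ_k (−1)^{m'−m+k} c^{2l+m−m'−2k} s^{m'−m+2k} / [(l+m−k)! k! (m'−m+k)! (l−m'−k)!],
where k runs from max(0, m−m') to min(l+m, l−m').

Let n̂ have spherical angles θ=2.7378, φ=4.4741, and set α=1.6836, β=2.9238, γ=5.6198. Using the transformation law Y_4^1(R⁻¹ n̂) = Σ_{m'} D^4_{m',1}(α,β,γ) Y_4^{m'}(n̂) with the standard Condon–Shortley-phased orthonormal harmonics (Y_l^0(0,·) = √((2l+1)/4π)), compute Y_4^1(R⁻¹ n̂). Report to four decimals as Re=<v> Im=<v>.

Re=-0.2330 Im=-0.2940

Need the full column D^4_{m',1} for m'=−4..4 at α=1.6836, β=2.9238, γ=5.6198.
cos(β/2)=0.108681, sin(β/2)=0.994077
d^4_{-4,1}: single k=5 term ⇒ +0.009325;  D = +0.004108+0.008372i
d^4_{-3,1}: k∈[4..5] ⇒ +0.001802 -0.090469 = -0.088666;  D = -0.074696+0.047773i
d^4_{-2,1}: k∈[3..5] ⇒ +0.000211 -0.026434 +0.442313 = +0.416089;  D = -0.262217-0.323067i
d^4_{-1,1}: k∈[2..5] ⇒ +0.000016 -0.004087 +0.170970 -0.953584 = -0.786685;  D = +0.551124-0.561369i
d^4_{0,1}: k∈[1..4] ⇒ +0.000001 -0.000400 +0.033437 -0.466239 = -0.433201;  D = -0.341324-0.266760i
d^4_{1,1}: k∈[0..3] ⇒ +0.000000 -0.000024 +0.004087 -0.113980 = -0.109917;  D = -0.057507+0.093674i
d^4_{2,1}: k∈[0..2] ⇒ -0.000001 +0.000316 -0.017623 = -0.017308;  D = +0.015676+0.007337i
d^4_{3,1}: k∈[0..1] ⇒ +0.000013 -0.001802 = -0.001789;  D = +0.000571-0.001696i
d^4_{4,1}: single k=0 term ⇒ -0.000111;  D = -0.000109-0.000023i
Y_4^{m'}(θ=2.7378,φ=4.4741) and Σ D·Y over m':
  (+0.0041+0.0084i)·(+0.0061+0.0086i)  (-0.0747+0.0478i)·(-0.0458+0.0527i)  (-0.2622-0.3231i)·(-0.2257-0.1165i)  (+0.5511-0.5614i)·(+0.1178-0.4849i)  (-0.3413-0.2668i)·(+0.2813+0.0000i)  (-0.0575+0.0937i)·(-0.1178-0.4849i)  (+0.0157+0.0073i)·(-0.2257+0.1165i)  (+0.0006-0.0017i)·(+0.0458+0.0527i)  (-0.0001-0.0000i)·(+0.0061-0.0086i)
Y_4^1(R⁻¹ n̂) = -0.232996-0.293976i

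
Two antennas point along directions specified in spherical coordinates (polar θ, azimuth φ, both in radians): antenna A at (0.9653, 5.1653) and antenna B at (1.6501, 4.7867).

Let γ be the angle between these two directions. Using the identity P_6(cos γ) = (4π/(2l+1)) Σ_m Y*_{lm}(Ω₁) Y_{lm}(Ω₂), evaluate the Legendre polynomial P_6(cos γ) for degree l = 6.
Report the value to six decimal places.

Expand P_6 via completeness: Σ_{m} conj(Y_{6,m}) at Ω₁ times Y_{6,m} at Ω₂ —
  m=-6: (0.136037, -0.061425) × (-0.427702, 0.204427) = (-0.045626, 0.054081)  (running Σ = (-0.045626, 0.054081))
  m=-5: (0.275192, 0.228870) × (-0.047381, -0.121597) = (0.014791, -0.044306)  (running Σ = (-0.030835, 0.009775))
  m=-4: (-0.099706, 0.405945) × (-0.313611, 0.096065) = (-0.007728, -0.136887)  (running Σ = (-0.038564, -0.127112))
  m=-3: (-0.113528, 0.024443) × (-0.033125, -0.146119) = (0.007332, 0.015779)  (running Σ = (-0.031231, -0.111333))
  m=-2: (0.185852, 0.237025) × (-0.284341, 0.042573) = (-0.062936, -0.059483)  (running Σ = (-0.094168, -0.170817))
  m=-1: (-0.105912, 0.217635) × (-0.011626, -0.156156) = (0.035216, 0.014009)  (running Σ = (-0.058951, -0.156808))
  m=0: (0.242235, -0.000000) × (-0.276741, 0.000000) = (-0.067036, 0.000000)  (running Σ = (-0.125988, -0.156808))
  m=1: (0.105912, 0.217635) × (0.011626, -0.156156) = (0.035216, -0.014009)  (running Σ = (-0.090771, -0.170817))
  m=2: (0.185852, -0.237025) × (-0.284341, -0.042573) = (-0.062936, 0.059483)  (running Σ = (-0.153707, -0.111333))
  m=3: (0.113528, 0.024443) × (0.033125, -0.146119) = (0.007332, -0.015779)  (running Σ = (-0.146375, -0.127112))
  m=4: (-0.099706, -0.405945) × (-0.313611, -0.096065) = (-0.007728, 0.136887)  (running Σ = (-0.154103, 0.009775))
  m=5: (-0.275192, 0.228870) × (0.047381, -0.121597) = (0.014791, 0.044306)  (running Σ = (-0.139312, 0.054081))
  m=6: (0.136037, 0.061425) × (-0.427702, -0.204427) = (-0.045626, -0.054081)  (running Σ = (-0.184939, -0.000000))
Accumulated sum (-0.184939, -0.000000); after 4π/(2l+1) scaling, (-0.178770, -0.000000) ⇒ P_6 = -0.178770

-0.178770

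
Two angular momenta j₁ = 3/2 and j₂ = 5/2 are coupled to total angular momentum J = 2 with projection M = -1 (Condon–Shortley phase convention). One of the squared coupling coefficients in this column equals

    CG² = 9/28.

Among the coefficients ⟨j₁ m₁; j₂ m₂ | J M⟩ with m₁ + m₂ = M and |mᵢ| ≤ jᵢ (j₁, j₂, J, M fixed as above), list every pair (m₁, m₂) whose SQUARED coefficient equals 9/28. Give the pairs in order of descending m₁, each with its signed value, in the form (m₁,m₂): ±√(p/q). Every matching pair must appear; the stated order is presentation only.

Admissible pairs with m₁+m₂ = M = -1: (-3/2,1/2), (-1/2,-1/2), (1/2,-3/2), (3/2,-5/2)
  (m₁,m₂)=(3/2,-5/2): CG² = 5/14, CG = +√(5/14)
  (m₁,m₂)=(1/2,-3/2): CG² = 1/42, CG = +√(1/42)
  (m₁,m₂)=(-1/2,-1/2): CG² = 25/84, CG = −√(25/84)
  (m₁,m₂)=(-3/2,1/2): CG² = 9/28, CG = +√(9/28)   ← matches the target
Pairs with CG² = 9/28: (-3/2,1/2): +√(9/28)

(-3/2,1/2): +√(9/28)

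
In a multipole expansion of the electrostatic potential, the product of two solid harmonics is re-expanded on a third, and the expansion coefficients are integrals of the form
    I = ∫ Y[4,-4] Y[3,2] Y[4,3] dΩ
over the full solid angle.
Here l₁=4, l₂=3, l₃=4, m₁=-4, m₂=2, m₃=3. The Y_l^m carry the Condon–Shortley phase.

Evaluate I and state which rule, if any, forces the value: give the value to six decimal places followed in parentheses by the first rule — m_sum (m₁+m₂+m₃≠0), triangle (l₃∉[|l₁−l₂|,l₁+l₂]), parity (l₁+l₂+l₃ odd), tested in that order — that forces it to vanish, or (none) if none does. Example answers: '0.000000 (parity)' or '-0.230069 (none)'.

m-sum = -4 + 2 + 3 = 1 ≠ 0 ⇒ I = 0

0.000000 (m_sum)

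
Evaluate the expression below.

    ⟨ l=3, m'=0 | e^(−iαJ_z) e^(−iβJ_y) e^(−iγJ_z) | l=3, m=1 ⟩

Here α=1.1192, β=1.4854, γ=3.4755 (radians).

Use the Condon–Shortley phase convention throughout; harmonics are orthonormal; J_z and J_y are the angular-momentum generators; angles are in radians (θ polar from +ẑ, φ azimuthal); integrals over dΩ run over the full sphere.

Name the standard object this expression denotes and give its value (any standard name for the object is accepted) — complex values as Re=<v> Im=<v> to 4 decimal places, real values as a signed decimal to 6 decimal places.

Wigner D-matrix element, Re=0.3928 Im=-0.1363

This is a Wigner D-matrix element — the rotation-matrix element ⟨l m'| R(α,β,γ) |l m⟩ in the angular-momentum basis.
D^3_{0,1}(1.1192,1.4854,3.4755) = e^{-i·0·1.1192}·d^3_{0,1}(1.4854)·e^{-i·1·3.4755}. Compute d first:
With c≡cos(β/2)=0.736645 and s≡sin(β/2)=0.676279, N=[6·6·24·2]^{1/2}=41.569219
Admissible k: 1..3 (factorial args all ≥0)
  k=1: (−1)^0·41.5692/(12)·0.7366^5·0.6763^1 = +0.508170
  k=2: (−1)^1·41.5692/(4)·0.7366^3·0.6763^3 = -1.284889
  k=3: (−1)^2·41.5692/(12)·0.7366^1·0.6763^5 = +0.360977
d^3_{0,1}(1.4854) = +0.508170 -1.284889 +0.360977 = -0.415742
Attach z-rotation phases: D = e^{-i(0)(1.1192)}·(-0.415742)·e^{-i(1)(3.4755)} = +0.392780-0.136254i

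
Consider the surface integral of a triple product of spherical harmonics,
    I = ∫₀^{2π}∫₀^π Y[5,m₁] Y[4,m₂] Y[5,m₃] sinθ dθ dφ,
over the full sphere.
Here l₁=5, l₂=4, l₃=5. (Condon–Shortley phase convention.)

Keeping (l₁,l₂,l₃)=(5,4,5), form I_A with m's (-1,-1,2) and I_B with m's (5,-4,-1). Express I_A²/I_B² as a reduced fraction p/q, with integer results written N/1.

35/12

Shared (l₁,l₂,l₃)=(5,4,5): N and (l;000)² cancel in I_A²/I_B².
A: Δ = 4!·6!·4!/15! = 1/3153150; Racah Σ t=0..3: t=0:+1/103680 t=1:−1/2880 t=2:+1/1152 t=3:−1/5184 = 7/20736; ⇒ 3j(5 4 5; -1 -1 2)² = 35/2574, sgn -1
B: Δ = 4!·6!·4!/15! = 1/3153150; Racah Σ t=0..0: t=0:+1/414720 = 1/414720; ⇒ 3j(5 4 5; 5 -4 -1)² = 2/429, sgn +1
I_A²/I_B² = (35/2574)/(2/429) = 35/12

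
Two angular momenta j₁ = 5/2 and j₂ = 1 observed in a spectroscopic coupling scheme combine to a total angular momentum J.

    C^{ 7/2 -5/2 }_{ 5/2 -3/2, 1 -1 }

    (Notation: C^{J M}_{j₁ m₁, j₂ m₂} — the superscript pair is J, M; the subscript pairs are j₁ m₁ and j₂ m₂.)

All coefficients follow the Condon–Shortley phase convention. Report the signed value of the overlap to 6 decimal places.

+0.845154  (= +√(5/7))

triangle: 0!*5!*2!/8! = 240/40320
(j±m)!: 1!*4!*0!*2!*1!*6! = 34560
prefactor² = (2J+1)*Δ*N² = 11520/7
  k=0: +1/(0!*0!*4!*0!*1!*2!) = 1/48
Σ = 1/48  ⇒  CG² = 11520/7*(1/48)² = 5/7
CG = +√(5/7) = +0.845154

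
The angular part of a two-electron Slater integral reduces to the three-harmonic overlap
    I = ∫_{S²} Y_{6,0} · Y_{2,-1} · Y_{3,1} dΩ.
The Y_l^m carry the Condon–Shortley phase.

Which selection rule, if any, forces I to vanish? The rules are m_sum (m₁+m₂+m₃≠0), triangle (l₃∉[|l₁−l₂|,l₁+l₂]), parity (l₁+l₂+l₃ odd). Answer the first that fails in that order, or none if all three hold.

triangle

m₁+m₂+m₃ = 0 − 1 + 1 = 0  ✓
triangle: need |l₁−l₂| ≤ l₃ ≤ l₁+l₂ = [4,8]; l₃=3 is outside  ✗
parity: l₁+l₂+l₃ = 11 is odd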